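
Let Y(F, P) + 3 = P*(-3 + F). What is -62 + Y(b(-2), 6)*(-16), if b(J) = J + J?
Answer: 658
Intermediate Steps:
b(J) = 2*J
Y(F, P) = -3 + P*(-3 + F)
-62 + Y(b(-2), 6)*(-16) = -62 + (-3 - 3*6 + (2*(-2))*6)*(-16) = -62 + (-3 - 18 - 4*6)*(-16) = -62 + (-3 - 18 - 24)*(-16) = -62 - 45*(-16) = -62 + 720 = 658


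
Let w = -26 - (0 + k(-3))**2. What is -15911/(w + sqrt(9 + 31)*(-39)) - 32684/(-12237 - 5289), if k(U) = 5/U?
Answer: -245569092805/42596583717 + 100525698*sqrt(10)/4860959 ≈ 59.632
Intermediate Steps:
w = -259/9 (w = -26 - (0 + 5/(-3))**2 = -26 - (0 + 5*(-1/3))**2 = -26 - (0 - 5/3)**2 = -26 - (-5/3)**2 = -26 - 1*25/9 = -26 - 25/9 = -259/9 ≈ -28.778)
-15911/(w + sqrt(9 + 31)*(-39)) - 32684/(-12237 - 5289) = -15911/(-259/9 + sqrt(9 + 31)*(-39)) - 32684/(-12237 - 5289) = -15911/(-259/9 + sqrt(40)*(-39)) - 32684/(-17526) = -15911/(-259/9 + (2*sqrt(10))*(-39)) - 32684*(-1/17526) = -15911/(-259/9 - 78*sqrt(10)) + 16342/8763 = 16342/8763 - 15911/(-259/9 - 78*sqrt(10))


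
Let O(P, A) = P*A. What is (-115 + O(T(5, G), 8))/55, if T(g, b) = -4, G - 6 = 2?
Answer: -147/55 ≈ -2.6727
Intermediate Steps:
G = 8 (G = 6 + 2 = 8)
O(P, A) = A*P
(-115 + O(T(5, G), 8))/55 = (-115 + 8*(-4))/55 = (-115 - 32)*(1/55) = -147*1/55 = -147/55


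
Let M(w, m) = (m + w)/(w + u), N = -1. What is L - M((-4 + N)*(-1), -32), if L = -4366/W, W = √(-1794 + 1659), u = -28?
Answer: -27/23 + 4366*I*√15/45 ≈ -1.1739 + 375.77*I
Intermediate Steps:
W = 3*I*√15 (W = √(-135) = 3*I*√15 ≈ 11.619*I)
L = 4366*I*√15/45 (L = -4366*(-I*√15/45) = -(-4366)*I*√15/45 = 4366*I*√15/45 ≈ 375.77*I)
M(w, m) = (m + w)/(-28 + w) (M(w, m) = (m + w)/(w - 28) = (m + w)/(-28 + w))
L - M((-4 + N)*(-1), -32) = 4366*I*√15/45 - (-32 + (-4 - 1)*(-1))/(-28 + (-4 - 1)*(-1)) = 4366*I*√15/45 - (-32 - 5*(-1))/(-28 - 5*(-1)) = 4366*I*√15/45 - (-32 + 5)/(-28 + 5) = 4366*I*√15/45 - (-27)/(-23) = 4366*I*√15/45 - (-1)*(-27)/23 = 4366*I*√15/45 - 1*27/23 = 4366*I*√15/45 - 27/23 = -27/23 + 4366*I*√15/45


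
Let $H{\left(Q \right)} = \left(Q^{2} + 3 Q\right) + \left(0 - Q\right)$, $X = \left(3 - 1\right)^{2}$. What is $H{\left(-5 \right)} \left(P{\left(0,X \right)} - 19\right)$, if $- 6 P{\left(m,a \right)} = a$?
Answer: $-295$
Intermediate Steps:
$X = 4$ ($X = 2^{2} = 4$)
$H{\left(Q \right)} = Q^{2} + 2 Q$ ($H{\left(Q \right)} = \left(Q^{2} + 3 Q\right) - Q = Q^{2} + 2 Q$)
$P{\left(m,a \right)} = - \frac{a}{6}$
$H{\left(-5 \right)} \left(P{\left(0,X \right)} - 19\right) = - 5 \left(2 - 5\right) \left(\left(- \frac{1}{6}\right) 4 - 19\right) = \left(-5\right) \left(-3\right) \left(- \frac{2}{3} - 19\right) = 15 \left(- \frac{59}{3}\right) = -295$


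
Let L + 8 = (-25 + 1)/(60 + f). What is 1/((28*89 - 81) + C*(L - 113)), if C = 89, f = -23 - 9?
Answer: -7/59040 ≈ -0.00011856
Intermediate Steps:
f = -32
L = -62/7 (L = -8 + (-25 + 1)/(60 - 32) = -8 - 24/28 = -8 - 24*1/28 = -8 - 6/7 = -62/7 ≈ -8.8571)
1/((28*89 - 81) + C*(L - 113)) = 1/((28*89 - 81) + 89*(-62/7 - 113)) = 1/((2492 - 81) + 89*(-853/7)) = 1/(2411 - 75917/7) = 1/(-59040/7) = -7/59040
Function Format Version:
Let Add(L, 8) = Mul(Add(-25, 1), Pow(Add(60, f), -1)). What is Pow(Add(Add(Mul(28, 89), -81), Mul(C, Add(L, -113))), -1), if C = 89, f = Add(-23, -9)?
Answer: Rational(-7, 59040) ≈ -0.00011856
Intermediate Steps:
f = -32
L = Rational(-62, 7) (L = Add(-8, Mul(Add(-25, 1), Pow(Add(60, -32), -1))) = Add(-8, Mul(-24, Pow(28, -1))) = Add(-8, Mul(-24, Rational(1, 28))) = Add(-8, Rational(-6, 7)) = Rational(-62, 7) ≈ -8.8571)
Pow(Add(Add(Mul(28, 89), -81), Mul(C, Add(L, -113))), -1) = Pow(Add(Add(Mul(28, 89), -81), Mul(89, Add(Rational(-62, 7), -113))), -1) = Pow(Add(Add(2492, -81), Mul(89, Rational(-853, 7))), -1) = Pow(Add(2411, Rational(-75917, 7)), -1) = Pow(Rational(-59040, 7), -1) = Rational(-7, 59040)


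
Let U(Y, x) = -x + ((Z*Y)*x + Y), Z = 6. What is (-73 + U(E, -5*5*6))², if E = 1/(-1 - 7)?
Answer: 2295225/64 ≈ 35863.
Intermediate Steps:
E = -⅛ (E = 1/(-8) = -⅛ ≈ -0.12500)
U(Y, x) = Y - x + 6*Y*x (U(Y, x) = -x + ((6*Y)*x + Y) = -x + (6*Y*x + Y) = -x + (Y + 6*Y*x) = Y - x + 6*Y*x)
(-73 + U(E, -5*5*6))² = (-73 + (-⅛ - (-5*5)*6 + 6*(-⅛)*(-5*5*6)))² = (-73 + (-⅛ - (-25)*6 + 6*(-⅛)*(-25*6)))² = (-73 + (-⅛ - 1*(-150) + 6*(-⅛)*(-150)))² = (-73 + (-⅛ + 150 + 225/2))² = (-73 + 2099/8)² = (1515/8)² = 2295225/64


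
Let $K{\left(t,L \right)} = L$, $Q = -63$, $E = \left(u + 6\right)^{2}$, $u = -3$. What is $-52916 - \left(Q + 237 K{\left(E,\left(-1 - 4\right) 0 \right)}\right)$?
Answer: $-52853$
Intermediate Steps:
$E = 9$ ($E = \left(-3 + 6\right)^{2} = 3^{2} = 9$)
$-52916 - \left(Q + 237 K{\left(E,\left(-1 - 4\right) 0 \right)}\right) = -52916 - \left(-63 + 237 \left(-1 - 4\right) 0\right) = -52916 - \left(-63 + 237 \left(\left(-5\right) 0\right)\right) = -52916 - \left(-63 + 237 \cdot 0\right) = -52916 - \left(-63 + 0\right) = -52916 - -63 = -52916 + 63 = -52853$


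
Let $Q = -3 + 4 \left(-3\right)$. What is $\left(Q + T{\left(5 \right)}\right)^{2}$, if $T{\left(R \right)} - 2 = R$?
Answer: $64$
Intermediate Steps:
$T{\left(R \right)} = 2 + R$
$Q = -15$ ($Q = -3 - 12 = -15$)
$\left(Q + T{\left(5 \right)}\right)^{2} = \left(-15 + \left(2 + 5\right)\right)^{2} = \left(-15 + 7\right)^{2} = \left(-8\right)^{2} = 64$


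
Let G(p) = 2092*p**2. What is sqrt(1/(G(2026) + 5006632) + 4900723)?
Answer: sqrt(90445626516537885461810118)/4295994412 ≈ 2213.8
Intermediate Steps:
sqrt(1/(G(2026) + 5006632) + 4900723) = sqrt(1/(2092*2026**2 + 5006632) + 4900723) = sqrt(1/(2092*4104676 + 5006632) + 4900723) = sqrt(1/(8586982192 + 5006632) + 4900723) = sqrt(1/8591988824 + 4900723) = sqrt(42106957245519753/8591988824) = sqrt(90445626516537885461810118)/4295994412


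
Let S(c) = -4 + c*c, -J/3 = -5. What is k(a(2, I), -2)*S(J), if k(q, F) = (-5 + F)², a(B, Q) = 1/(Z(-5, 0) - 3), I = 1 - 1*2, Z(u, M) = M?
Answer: 10829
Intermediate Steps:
I = -1 (I = 1 - 2 = -1)
a(B, Q) = -⅓ (a(B, Q) = 1/(0 - 3) = 1/(-3) = -⅓)
J = 15 (J = -3*(-5) = 15)
S(c) = -4 + c²
k(a(2, I), -2)*S(J) = (-5 - 2)²*(-4 + 15²) = (-7)²*(-4 + 225) = 49*221 = 10829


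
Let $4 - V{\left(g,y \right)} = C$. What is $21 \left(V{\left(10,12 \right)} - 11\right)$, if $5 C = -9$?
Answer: $- \frac{546}{5} \approx -109.2$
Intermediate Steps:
$C = - \frac{9}{5}$ ($C = \frac{1}{5} \left(-9\right) = - \frac{9}{5} \approx -1.8$)
$V{\left(g,y \right)} = \frac{29}{5}$ ($V{\left(g,y \right)} = 4 - - \frac{9}{5} = 4 + \frac{9}{5} = \frac{29}{5}$)
$21 \left(V{\left(10,12 \right)} - 11\right) = 21 \left(\frac{29}{5} - 11\right) = 21 \left(- \frac{26}{5}\right) = - \frac{546}{5}$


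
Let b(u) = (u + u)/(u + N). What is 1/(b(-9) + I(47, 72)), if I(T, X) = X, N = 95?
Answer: 43/3087 ≈ 0.013929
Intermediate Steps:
b(u) = 2*u/(95 + u) (b(u) = (u + u)/(u + 95) = (2*u)/(95 + u) = 2*u/(95 + u))
1/(b(-9) + I(47, 72)) = 1/(2*(-9)/(95 - 9) + 72) = 1/(2*(-9)/86 + 72) = 1/(2*(-9)*(1/86) + 72) = 1/(-9/43 + 72) = 1/(3087/43) = 43/3087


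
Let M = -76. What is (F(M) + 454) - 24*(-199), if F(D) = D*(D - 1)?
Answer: 11082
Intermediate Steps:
F(D) = D*(-1 + D)
(F(M) + 454) - 24*(-199) = (-76*(-1 - 76) + 454) - 24*(-199) = (-76*(-77) + 454) + 4776 = (5852 + 454) + 4776 = 6306 + 4776 = 11082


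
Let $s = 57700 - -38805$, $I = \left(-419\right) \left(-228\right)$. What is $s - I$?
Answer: $973$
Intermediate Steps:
$I = 95532$
$s = 96505$ ($s = 57700 + \left(-40005 + 78810\right) = 57700 + 38805 = 96505$)
$s - I = 96505 - 95532 = 973$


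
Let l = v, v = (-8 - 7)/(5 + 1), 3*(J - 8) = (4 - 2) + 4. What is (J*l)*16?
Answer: -400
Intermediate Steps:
J = 10 (J = 8 + ((4 - 2) + 4)/3 = 8 + (2 + 4)/3 = 8 + (1/3)*6 = 8 + 2 = 10)
v = -5/2 (v = -15/6 = -15*1/6 = -5/2 ≈ -2.5000)
l = -5/2 ≈ -2.5000
(J*l)*16 = (10*(-5/2))*16 = -25*16 = -400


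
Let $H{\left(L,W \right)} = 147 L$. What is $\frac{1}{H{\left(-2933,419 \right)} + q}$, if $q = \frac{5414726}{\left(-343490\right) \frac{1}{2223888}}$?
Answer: $- \frac{171745}{6094920115839} \approx -2.8178 \cdot 10^{-8}$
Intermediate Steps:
$q = - \frac{6020872087344}{171745}$ ($q = \frac{5414726}{\left(-343490\right) \frac{1}{2223888}} = \frac{5414726}{- \frac{171745}{1111944}} = 5414726 \left(- \frac{1111944}{171745}\right) = - \frac{6020872087344}{171745} \approx -3.5057 \cdot 10^{7}$)
$\frac{1}{H{\left(-2933,419 \right)} + q} = \frac{1}{147 \left(-2933\right) - \frac{6020872087344}{171745}} = \frac{1}{-431151 - \frac{6020872087344}{171745}} = \frac{1}{- \frac{6094920115839}{171745}} = - \frac{171745}{6094920115839}$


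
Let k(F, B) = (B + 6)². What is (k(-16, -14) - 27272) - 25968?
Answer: -53176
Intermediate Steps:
k(F, B) = (6 + B)²
(k(-16, -14) - 27272) - 25968 = ((6 - 14)² - 27272) - 25968 = ((-8)² - 27272) - 25968 = (64 - 27272) - 25968 = -27208 - 25968 = -53176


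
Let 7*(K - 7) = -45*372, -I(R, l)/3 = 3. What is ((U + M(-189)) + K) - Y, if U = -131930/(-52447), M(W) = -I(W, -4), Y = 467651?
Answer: -172559409185/367129 ≈ -4.7002e+5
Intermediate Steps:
I(R, l) = -9 (I(R, l) = -3*3 = -9)
M(W) = 9 (M(W) = -1*(-9) = 9)
U = 131930/52447 (U = -131930*(-1/52447) = 131930/52447 ≈ 2.5155)
K = -16691/7 (K = 7 + (-45*372)/7 = 7 + (⅐)*(-16740) = 7 - 16740/7 = -16691/7 ≈ -2384.4)
((U + M(-189)) + K) - Y = ((131930/52447 + 9) - 16691/7) - 1*467651 = (603953/52447 - 16691/7) - 467651 = -871165206/367129 - 467651 = -172559409185/367129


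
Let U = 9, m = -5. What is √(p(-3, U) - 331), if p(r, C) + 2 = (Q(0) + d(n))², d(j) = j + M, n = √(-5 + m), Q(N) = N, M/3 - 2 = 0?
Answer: √(-307 + 12*I*√10) ≈ 1.0808 + 17.555*I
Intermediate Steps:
M = 6 (M = 6 + 3*0 = 6 + 0 = 6)
n = I*√10 (n = √(-5 - 5) = √(-10) = I*√10 ≈ 3.1623*I)
d(j) = 6 + j (d(j) = j + 6 = 6 + j)
p(r, C) = -2 + (6 + I*√10)² (p(r, C) = -2 + (0 + (6 + I*√10))² = -2 + (6 + I*√10)²)
√(p(-3, U) - 331) = √((24 + 12*I*√10) - 331) = √(-307 + 12*I*√10)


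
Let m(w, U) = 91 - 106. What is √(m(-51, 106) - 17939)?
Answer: I*√17954 ≈ 133.99*I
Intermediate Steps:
m(w, U) = -15
√(m(-51, 106) - 17939) = √(-15 - 17939) = √(-17954) = I*√17954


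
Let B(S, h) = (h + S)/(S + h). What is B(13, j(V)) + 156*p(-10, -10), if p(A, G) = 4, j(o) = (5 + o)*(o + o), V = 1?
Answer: 625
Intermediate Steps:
j(o) = 2*o*(5 + o) (j(o) = (5 + o)*(2*o) = 2*o*(5 + o))
B(S, h) = 1 (B(S, h) = (S + h)/(S + h) = 1)
B(13, j(V)) + 156*p(-10, -10) = 1 + 156*4 = 1 + 624 = 625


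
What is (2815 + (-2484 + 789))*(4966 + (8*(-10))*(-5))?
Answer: 6009920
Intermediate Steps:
(2815 + (-2484 + 789))*(4966 + (8*(-10))*(-5)) = (2815 - 1695)*(4966 - 80*(-5)) = 1120*(4966 + 400) = 1120*5366 = 6009920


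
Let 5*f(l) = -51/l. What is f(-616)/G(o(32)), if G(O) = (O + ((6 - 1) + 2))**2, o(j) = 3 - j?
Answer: 51/1490720 ≈ 3.4212e-5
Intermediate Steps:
f(l) = -51/(5*l) (f(l) = (-51/l)/5 = -51/(5*l))
G(O) = (7 + O)**2 (G(O) = (O + (5 + 2))**2 = (O + 7)**2 = (7 + O)**2)
f(-616)/G(o(32)) = (-51/5/(-616))/((7 + (3 - 1*32))**2) = (-51/5*(-1/616))/((7 + (3 - 32))**2) = 51/(3080*((7 - 29)**2)) = 51/(3080*((-22)**2)) = (51/3080)/484 = (51/3080)*(1/484) = 51/1490720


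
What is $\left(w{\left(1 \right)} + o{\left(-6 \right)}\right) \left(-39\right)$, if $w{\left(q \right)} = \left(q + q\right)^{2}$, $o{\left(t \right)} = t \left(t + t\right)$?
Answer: $-2964$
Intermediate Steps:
$o{\left(t \right)} = 2 t^{2}$ ($o{\left(t \right)} = t 2 t = 2 t^{2}$)
$w{\left(q \right)} = 4 q^{2}$ ($w{\left(q \right)} = \left(2 q\right)^{2} = 4 q^{2}$)
$\left(w{\left(1 \right)} + o{\left(-6 \right)}\right) \left(-39\right) = \left(4 \cdot 1^{2} + 2 \left(-6\right)^{2}\right) \left(-39\right) = \left(4 \cdot 1 + 2 \cdot 36\right) \left(-39\right) = \left(4 + 72\right) \left(-39\right) = 76 \left(-39\right) = -2964$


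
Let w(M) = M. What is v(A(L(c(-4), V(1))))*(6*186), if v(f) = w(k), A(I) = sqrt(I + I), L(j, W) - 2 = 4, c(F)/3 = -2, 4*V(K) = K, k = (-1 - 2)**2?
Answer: 10044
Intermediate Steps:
k = 9 (k = (-3)**2 = 9)
V(K) = K/4
c(F) = -6 (c(F) = 3*(-2) = -6)
L(j, W) = 6 (L(j, W) = 2 + 4 = 6)
A(I) = sqrt(2)*sqrt(I) (A(I) = sqrt(2*I) = sqrt(2)*sqrt(I))
v(f) = 9
v(A(L(c(-4), V(1))))*(6*186) = 9*(6*186) = 9*1116 = 10044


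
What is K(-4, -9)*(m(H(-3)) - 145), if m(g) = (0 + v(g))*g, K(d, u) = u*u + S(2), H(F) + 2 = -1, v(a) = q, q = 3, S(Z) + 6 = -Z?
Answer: -11242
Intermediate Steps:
S(Z) = -6 - Z
v(a) = 3
H(F) = -3 (H(F) = -2 - 1 = -3)
K(d, u) = -8 + u**2 (K(d, u) = u*u + (-6 - 1*2) = u**2 + (-6 - 2) = u**2 - 8 = -8 + u**2)
m(g) = 3*g (m(g) = (0 + 3)*g = 3*g)
K(-4, -9)*(m(H(-3)) - 145) = (-8 + (-9)**2)*(3*(-3) - 145) = (-8 + 81)*(-9 - 145) = 73*(-154) = -11242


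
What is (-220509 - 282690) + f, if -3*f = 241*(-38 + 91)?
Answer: -1522370/3 ≈ -5.0746e+5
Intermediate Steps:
f = -12773/3 (f = -241*(-38 + 91)/3 = -241*53/3 = -⅓*12773 = -12773/3 ≈ -4257.7)
(-220509 - 282690) + f = (-220509 - 282690) - 12773/3 = -503199 - 12773/3 = -1522370/3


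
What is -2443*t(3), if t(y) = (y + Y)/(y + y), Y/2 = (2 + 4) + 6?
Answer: -21987/2 ≈ -10994.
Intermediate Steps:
Y = 24 (Y = 2*((2 + 4) + 6) = 2*(6 + 6) = 2*12 = 24)
t(y) = (24 + y)/(2*y) (t(y) = (y + 24)/(y + y) = (24 + y)/((2*y)) = (24 + y)*(1/(2*y)) = (24 + y)/(2*y))
-2443*t(3) = -2443*(24 + 3)/(2*3) = -2443*27/(2*3) = -2443*9/2 = -21987/2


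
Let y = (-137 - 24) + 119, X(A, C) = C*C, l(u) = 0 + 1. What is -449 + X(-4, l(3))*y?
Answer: -491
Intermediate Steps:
l(u) = 1
X(A, C) = C**2
y = -42 (y = -161 + 119 = -42)
-449 + X(-4, l(3))*y = -449 + 1**2*(-42) = -449 + 1*(-42) = -449 - 42 = -491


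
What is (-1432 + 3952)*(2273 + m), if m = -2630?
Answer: -899640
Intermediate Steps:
(-1432 + 3952)*(2273 + m) = (-1432 + 3952)*(2273 - 2630) = 2520*(-357) = -899640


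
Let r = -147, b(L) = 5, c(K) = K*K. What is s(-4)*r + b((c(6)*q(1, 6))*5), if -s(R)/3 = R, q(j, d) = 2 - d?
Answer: -1759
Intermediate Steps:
c(K) = K²
s(R) = -3*R
s(-4)*r + b((c(6)*q(1, 6))*5) = -3*(-4)*(-147) + 5 = 12*(-147) + 5 = -1764 + 5 = -1759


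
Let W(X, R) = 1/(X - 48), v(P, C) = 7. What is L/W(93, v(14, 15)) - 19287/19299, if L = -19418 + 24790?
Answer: 1555106991/6433 ≈ 2.4174e+5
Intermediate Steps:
W(X, R) = 1/(-48 + X)
L = 5372
L/W(93, v(14, 15)) - 19287/19299 = 5372/(1/(-48 + 93)) - 19287/19299 = 5372/(1/45) - 19287*1/19299 = 5372/(1/45) - 6429/6433 = 5372*45 - 6429/6433 = 241740 - 6429/6433 = 1555106991/6433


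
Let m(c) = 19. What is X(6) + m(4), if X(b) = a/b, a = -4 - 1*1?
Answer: 109/6 ≈ 18.167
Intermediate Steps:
a = -5 (a = -4 - 1 = -5)
X(b) = -5/b
X(6) + m(4) = -5/6 + 19 = -5*⅙ + 19 = -⅚ + 19 = 109/6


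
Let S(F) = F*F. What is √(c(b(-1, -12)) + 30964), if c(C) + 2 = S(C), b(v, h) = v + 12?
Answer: √31083 ≈ 176.30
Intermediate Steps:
b(v, h) = 12 + v
S(F) = F²
c(C) = -2 + C²
√(c(b(-1, -12)) + 30964) = √((-2 + (12 - 1)²) + 30964) = √((-2 + 11²) + 30964) = √((-2 + 121) + 30964) = √(119 + 30964) = √31083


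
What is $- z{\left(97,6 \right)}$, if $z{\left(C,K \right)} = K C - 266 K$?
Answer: $1014$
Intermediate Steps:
$z{\left(C,K \right)} = - 266 K + C K$ ($z{\left(C,K \right)} = C K - 266 K = - 266 K + C K$)
$- z{\left(97,6 \right)} = - 6 \left(-266 + 97\right) = - 6 \left(-169\right) = \left(-1\right) \left(-1014\right) = 1014$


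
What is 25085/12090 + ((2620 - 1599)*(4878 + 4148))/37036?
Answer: 2808624980/11194131 ≈ 250.90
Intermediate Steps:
25085/12090 + ((2620 - 1599)*(4878 + 4148))/37036 = 25085*(1/12090) + (1021*9026)*(1/37036) = 5017/2418 + 9215546*(1/37036) = 5017/2418 + 4607773/18518 = 2808624980/11194131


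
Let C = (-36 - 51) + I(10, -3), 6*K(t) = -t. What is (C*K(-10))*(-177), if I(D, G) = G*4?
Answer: 29205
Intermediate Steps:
K(t) = -t/6 (K(t) = (-t)/6 = -t/6)
I(D, G) = 4*G
C = -99 (C = (-36 - 51) + 4*(-3) = -87 - 12 = -99)
(C*K(-10))*(-177) = -(-33)*(-10)/2*(-177) = -99*5/3*(-177) = -165*(-177) = 29205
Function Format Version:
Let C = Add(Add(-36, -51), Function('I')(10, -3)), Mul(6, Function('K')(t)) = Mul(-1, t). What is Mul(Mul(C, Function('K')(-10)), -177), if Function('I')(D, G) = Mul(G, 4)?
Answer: 29205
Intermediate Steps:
Function('K')(t) = Mul(Rational(-1, 6), t) (Function('K')(t) = Mul(Rational(1, 6), Mul(-1, t)) = Mul(Rational(-1, 6), t))
Function('I')(D, G) = Mul(4, G)
C = -99 (C = Add(Add(-36, -51), Mul(4, -3)) = Add(-87, -12) = -99)
Mul(Mul(C, Function('K')(-10)), -177) = Mul(Mul(-99, Mul(Rational(-1, 6), -10)), -177) = Mul(Mul(-99, Rational(5, 3)), -177) = Mul(-165, -177) = 29205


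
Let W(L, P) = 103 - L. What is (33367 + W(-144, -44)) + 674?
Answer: 34288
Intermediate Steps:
(33367 + W(-144, -44)) + 674 = (33367 + (103 - 1*(-144))) + 674 = (33367 + (103 + 144)) + 674 = (33367 + 247) + 674 = 33614 + 674 = 34288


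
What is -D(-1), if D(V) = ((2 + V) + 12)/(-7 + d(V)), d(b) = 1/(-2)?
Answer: 26/15 ≈ 1.7333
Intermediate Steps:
d(b) = -½
D(V) = -28/15 - 2*V/15 (D(V) = ((2 + V) + 12)/(-7 - ½) = (14 + V)/(-15/2) = (14 + V)*(-2/15) = -28/15 - 2*V/15)
-D(-1) = -(-28/15 - 2/15*(-1)) = -(-28/15 + 2/15) = -1*(-26/15) = 26/15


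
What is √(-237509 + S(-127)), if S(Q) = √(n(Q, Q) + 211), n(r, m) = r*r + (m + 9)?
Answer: √(-237509 + √16222) ≈ 487.22*I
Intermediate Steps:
n(r, m) = 9 + m + r² (n(r, m) = r² + (9 + m) = 9 + m + r²)
S(Q) = √(220 + Q + Q²) (S(Q) = √((9 + Q + Q²) + 211) = √(220 + Q + Q²))
√(-237509 + S(-127)) = √(-237509 + √(220 - 127 + (-127)²)) = √(-237509 + √(220 - 127 + 16129)) = √(-237509 + √16222)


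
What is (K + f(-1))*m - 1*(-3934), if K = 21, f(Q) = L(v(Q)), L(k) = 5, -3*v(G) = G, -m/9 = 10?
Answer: 1594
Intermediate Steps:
m = -90 (m = -9*10 = -90)
v(G) = -G/3
f(Q) = 5
(K + f(-1))*m - 1*(-3934) = (21 + 5)*(-90) - 1*(-3934) = 26*(-90) + 3934 = -2340 + 3934 = 1594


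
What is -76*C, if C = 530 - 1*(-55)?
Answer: -44460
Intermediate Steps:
C = 585 (C = 530 + 55 = 585)
-76*C = -76*585 = -44460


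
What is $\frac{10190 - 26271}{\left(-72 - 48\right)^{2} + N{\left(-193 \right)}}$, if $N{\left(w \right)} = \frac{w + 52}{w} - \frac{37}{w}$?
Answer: $- \frac{3103633}{2779378} \approx -1.1167$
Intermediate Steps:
$N{\left(w \right)} = - \frac{37}{w} + \frac{52 + w}{w}$ ($N{\left(w \right)} = \frac{52 + w}{w} - \frac{37}{w} = - \frac{37}{w} + \frac{52 + w}{w}$)
$\frac{10190 - 26271}{\left(-72 - 48\right)^{2} + N{\left(-193 \right)}} = \frac{10190 - 26271}{\left(-72 - 48\right)^{2} + \frac{15 - 193}{-193}} = - \frac{16081}{\left(-120\right)^{2} - - \frac{178}{193}} = - \frac{16081}{14400 + \frac{178}{193}} = - \frac{16081}{\frac{2779378}{193}} = \left(-16081\right) \frac{193}{2779378} = - \frac{3103633}{2779378}$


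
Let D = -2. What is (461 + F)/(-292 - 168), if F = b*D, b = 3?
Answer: -91/92 ≈ -0.98913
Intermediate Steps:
F = -6 (F = 3*(-2) = -6)
(461 + F)/(-292 - 168) = (461 - 6)/(-292 - 168) = 455/(-460) = 455*(-1/460) = -91/92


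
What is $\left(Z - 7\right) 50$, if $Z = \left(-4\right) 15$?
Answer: $-3350$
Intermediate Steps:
$Z = -60$
$\left(Z - 7\right) 50 = \left(-60 - 7\right) 50 = \left(-67\right) 50 = -3350$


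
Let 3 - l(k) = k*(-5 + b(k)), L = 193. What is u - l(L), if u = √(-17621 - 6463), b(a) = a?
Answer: 36281 + 6*I*√669 ≈ 36281.0 + 155.19*I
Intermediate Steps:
l(k) = 3 - k*(-5 + k)
u = 6*I*√669 (u = √(-24084) = 6*I*√669 ≈ 155.19*I)
u - l(L) = 6*I*√669 - (3 - 1*193² + 5*193) = 6*I*√669 - (3 - 1*37249 + 965) = 6*I*√669 - (3 - 37249 + 965) = 6*I*√669 - 1*(-36281) = 6*I*√669 + 36281 = 36281 + 6*I*√669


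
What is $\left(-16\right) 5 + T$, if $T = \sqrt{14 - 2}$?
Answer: $-80 + 2 \sqrt{3} \approx -76.536$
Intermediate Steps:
$T = 2 \sqrt{3}$ ($T = \sqrt{12} = 2 \sqrt{3} \approx 3.4641$)
$\left(-16\right) 5 + T = \left(-16\right) 5 + 2 \sqrt{3} = -80 + 2 \sqrt{3}$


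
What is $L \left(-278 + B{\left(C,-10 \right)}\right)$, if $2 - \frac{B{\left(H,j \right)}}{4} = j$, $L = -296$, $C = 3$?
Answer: $68080$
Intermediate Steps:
$B{\left(H,j \right)} = 8 - 4 j$
$L \left(-278 + B{\left(C,-10 \right)}\right) = - 296 \left(-278 + \left(8 - -40\right)\right) = - 296 \left(-278 + \left(8 + 40\right)\right) = - 296 \left(-278 + 48\right) = \left(-296\right) \left(-230\right) = 68080$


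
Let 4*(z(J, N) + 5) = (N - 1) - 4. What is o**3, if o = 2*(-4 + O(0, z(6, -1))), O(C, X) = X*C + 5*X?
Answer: -389017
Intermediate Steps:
z(J, N) = -25/4 + N/4 (z(J, N) = -5 + ((N - 1) - 4)/4 = -5 + ((-1 + N) - 4)/4 = -5 + (-5 + N)/4 = -5 + (-5/4 + N/4) = -25/4 + N/4)
O(C, X) = 5*X + C*X (O(C, X) = C*X + 5*X = 5*X + C*X)
o = -73 (o = 2*(-4 + (-25/4 + (1/4)*(-1))*(5 + 0)) = 2*(-4 + (-25/4 - 1/4)*5) = 2*(-4 - 13/2*5) = 2*(-4 - 65/2) = 2*(-73/2) = -73)
o**3 = (-73)**3 = -389017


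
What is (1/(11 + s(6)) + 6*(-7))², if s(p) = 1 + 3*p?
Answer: 1585081/900 ≈ 1761.2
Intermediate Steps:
(1/(11 + s(6)) + 6*(-7))² = (1/(11 + (1 + 3*6)) + 6*(-7))² = (1/(11 + (1 + 18)) - 42)² = (1/(11 + 19) - 42)² = (1/30 - 42)² = (-1259/30)² = 1585081/900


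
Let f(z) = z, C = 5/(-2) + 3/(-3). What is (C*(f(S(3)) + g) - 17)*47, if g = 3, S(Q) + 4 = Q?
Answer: -1128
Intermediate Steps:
S(Q) = -4 + Q
C = -7/2 (C = 5*(-1/2) + 3*(-1/3) = -5/2 - 1 = -7/2 ≈ -3.5000)
(C*(f(S(3)) + g) - 17)*47 = (-7*((-4 + 3) + 3)/2 - 17)*47 = (-7*(-1 + 3)/2 - 17)*47 = (-7/2*2 - 17)*47 = (-7 - 17)*47 = -24*47 = -1128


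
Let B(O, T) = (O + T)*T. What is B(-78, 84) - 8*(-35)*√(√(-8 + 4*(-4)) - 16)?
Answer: 504 + 280*√(-16 + 2*I*√6) ≈ 673.53 + 1132.8*I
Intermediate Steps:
B(O, T) = T*(O + T)
B(-78, 84) - 8*(-35)*√(√(-8 + 4*(-4)) - 16) = 84*(-78 + 84) - 8*(-35)*√(√(-8 + 4*(-4)) - 16) = 84*6 - (-280)*√(√(-8 - 16) - 16) = 504 - (-280)*√(√(-24) - 16) = 504 - (-280)*√(2*I*√6 - 16) = 504 - (-280)*√(-16 + 2*I*√6) = 504 + 280*√(-16 + 2*I*√6)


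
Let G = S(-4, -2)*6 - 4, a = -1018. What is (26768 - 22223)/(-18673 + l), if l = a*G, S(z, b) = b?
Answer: -101/53 ≈ -1.9057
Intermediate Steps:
G = -16 (G = -2*6 - 4 = -12 - 4 = -16)
l = 16288 (l = -1018*(-16) = 16288)
(26768 - 22223)/(-18673 + l) = (26768 - 22223)/(-18673 + 16288) = 4545/(-2385) = 4545*(-1/2385) = -101/53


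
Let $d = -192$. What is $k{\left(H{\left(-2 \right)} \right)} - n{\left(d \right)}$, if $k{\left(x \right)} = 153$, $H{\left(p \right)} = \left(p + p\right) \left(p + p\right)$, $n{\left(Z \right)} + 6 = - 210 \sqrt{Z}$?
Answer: $159 + 1680 i \sqrt{3} \approx 159.0 + 2909.8 i$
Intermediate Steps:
$n{\left(Z \right)} = -6 - 210 \sqrt{Z}$
$H{\left(p \right)} = 4 p^{2}$ ($H{\left(p \right)} = 2 p 2 p = 4 p^{2}$)
$k{\left(H{\left(-2 \right)} \right)} - n{\left(d \right)} = 153 - \left(-6 - 210 \sqrt{-192}\right) = 153 - \left(-6 - 210 \cdot 8 i \sqrt{3}\right) = 153 - \left(-6 - 1680 i \sqrt{3}\right) = 153 + \left(6 + 1680 i \sqrt{3}\right) = 159 + 1680 i \sqrt{3}$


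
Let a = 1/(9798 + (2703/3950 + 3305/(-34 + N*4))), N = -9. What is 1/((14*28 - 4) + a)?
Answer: 134814073/52307874149 ≈ 0.0025773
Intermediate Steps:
a = 13825/134814073 (a = 1/(9798 + (2703/3950 + 3305/(-34 - 9*4))) = 1/(9798 + (2703*(1/3950) + 3305/(-34 - 36))) = 1/(9798 + (2703/3950 + 3305/(-70))) = 1/(9798 + (2703/3950 + 3305*(-1/70))) = 1/(9798 + (2703/3950 - 661/14)) = 1/(9798 - 643277/13825) = 1/(134814073/13825) = 13825/134814073 ≈ 0.00010255)
1/((14*28 - 4) + a) = 1/((14*28 - 4) + 13825/134814073) = 1/((392 - 4) + 13825/134814073) = 1/(388 + 13825/134814073) = 1/(52307874149/134814073) = 134814073/52307874149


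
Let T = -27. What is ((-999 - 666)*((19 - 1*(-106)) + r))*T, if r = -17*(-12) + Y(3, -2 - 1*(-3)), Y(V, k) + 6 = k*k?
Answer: 14565420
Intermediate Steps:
Y(V, k) = -6 + k² (Y(V, k) = -6 + k*k = -6 + k²)
r = 199 (r = -17*(-12) + (-6 + (-2 - 1*(-3))²) = 204 + (-6 + (-2 + 3)²) = 204 + (-6 + 1²) = 204 + (-6 + 1) = 204 - 5 = 199)
((-999 - 666)*((19 - 1*(-106)) + r))*T = ((-999 - 666)*((19 - 1*(-106)) + 199))*(-27) = -1665*((19 + 106) + 199)*(-27) = -1665*(125 + 199)*(-27) = -1665*324*(-27) = -539460*(-27) = 14565420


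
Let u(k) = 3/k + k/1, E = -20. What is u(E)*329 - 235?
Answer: -137287/20 ≈ -6864.4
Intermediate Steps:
u(k) = k + 3/k (u(k) = 3/k + k*1 = 3/k + k = k + 3/k)
u(E)*329 - 235 = (-20 + 3/(-20))*329 - 235 = (-20 + 3*(-1/20))*329 - 235 = (-20 - 3/20)*329 - 235 = -403/20*329 - 235 = -132587/20 - 235 = -137287/20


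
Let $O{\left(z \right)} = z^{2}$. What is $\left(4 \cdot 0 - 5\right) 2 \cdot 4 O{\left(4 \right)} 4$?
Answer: $-2560$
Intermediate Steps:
$\left(4 \cdot 0 - 5\right) 2 \cdot 4 O{\left(4 \right)} 4 = \left(4 \cdot 0 - 5\right) 2 \cdot 4 \cdot 4^{2} \cdot 4 = \left(0 - 5\right) 8 \cdot 16 \cdot 4 = \left(-5\right) 128 \cdot 4 = \left(-640\right) 4 = -2560$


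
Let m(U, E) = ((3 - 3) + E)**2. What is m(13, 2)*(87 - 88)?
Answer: -4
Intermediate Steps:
m(U, E) = E**2 (m(U, E) = (0 + E)**2 = E**2)
m(13, 2)*(87 - 88) = 2**2*(87 - 88) = 4*(-1) = -4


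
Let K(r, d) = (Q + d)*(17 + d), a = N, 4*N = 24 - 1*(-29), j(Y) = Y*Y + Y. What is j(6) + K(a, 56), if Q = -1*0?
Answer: 4130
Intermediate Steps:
j(Y) = Y + Y**2 (j(Y) = Y**2 + Y = Y + Y**2)
Q = 0
N = 53/4 (N = (24 - 1*(-29))/4 = (24 + 29)/4 = (1/4)*53 = 53/4 ≈ 13.250)
a = 53/4 ≈ 13.250
K(r, d) = d*(17 + d) (K(r, d) = (0 + d)*(17 + d) = d*(17 + d))
j(6) + K(a, 56) = 6*(1 + 6) + 56*(17 + 56) = 6*7 + 56*73 = 42 + 4088 = 4130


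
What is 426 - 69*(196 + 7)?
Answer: -13581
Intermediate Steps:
426 - 69*(196 + 7) = 426 - 69*203 = 426 - 14007 = -13581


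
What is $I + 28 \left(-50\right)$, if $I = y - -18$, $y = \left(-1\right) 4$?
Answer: $-1386$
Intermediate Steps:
$y = -4$
$I = 14$ ($I = -4 - -18 = -4 + 18 = 14$)
$I + 28 \left(-50\right) = 14 + 28 \left(-50\right) = 14 - 1400 = -1386$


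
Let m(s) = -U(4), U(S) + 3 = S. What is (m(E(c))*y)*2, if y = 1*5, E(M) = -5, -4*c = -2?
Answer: -10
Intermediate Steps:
U(S) = -3 + S
c = ½ (c = -¼*(-2) = ½ ≈ 0.50000)
y = 5
m(s) = -1 (m(s) = -(-3 + 4) = -1*1 = -1)
(m(E(c))*y)*2 = -1*5*2 = -5*2 = -10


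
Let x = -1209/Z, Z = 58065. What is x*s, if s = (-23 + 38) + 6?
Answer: -1209/2765 ≈ -0.43725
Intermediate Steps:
x = -403/19355 (x = -1209/58065 = -1209*1/58065 = -403/19355 ≈ -0.020821)
s = 21 (s = 15 + 6 = 21)
x*s = -403/19355*21 = -1209/2765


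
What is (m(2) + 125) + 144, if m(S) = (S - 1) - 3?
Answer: 267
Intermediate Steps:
m(S) = -4 + S (m(S) = (-1 + S) - 3 = -4 + S)
(m(2) + 125) + 144 = ((-4 + 2) + 125) + 144 = (-2 + 125) + 144 = 123 + 144 = 267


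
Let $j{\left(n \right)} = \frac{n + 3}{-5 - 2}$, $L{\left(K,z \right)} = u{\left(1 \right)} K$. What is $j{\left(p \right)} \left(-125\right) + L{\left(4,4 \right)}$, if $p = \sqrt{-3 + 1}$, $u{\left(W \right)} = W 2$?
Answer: $\frac{431}{7} + \frac{125 i \sqrt{2}}{7} \approx 61.571 + 25.254 i$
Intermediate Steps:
$u{\left(W \right)} = 2 W$
$L{\left(K,z \right)} = 2 K$ ($L{\left(K,z \right)} = 2 \cdot 1 K = 2 K$)
$p = i \sqrt{2}$ ($p = \sqrt{-2} = i \sqrt{2} \approx 1.4142 i$)
$j{\left(n \right)} = - \frac{3}{7} - \frac{n}{7}$ ($j{\left(n \right)} = \frac{3 + n}{-7} = \left(3 + n\right) \left(- \frac{1}{7}\right) = - \frac{3}{7} - \frac{n}{7}$)
$j{\left(p \right)} \left(-125\right) + L{\left(4,4 \right)} = \left(- \frac{3}{7} - \frac{i \sqrt{2}}{7}\right) \left(-125\right) + 2 \cdot 4 = \left(- \frac{3}{7} - \frac{i \sqrt{2}}{7}\right) \left(-125\right) + 8 = \left(\frac{375}{7} + \frac{125 i \sqrt{2}}{7}\right) + 8 = \frac{431}{7} + \frac{125 i \sqrt{2}}{7}$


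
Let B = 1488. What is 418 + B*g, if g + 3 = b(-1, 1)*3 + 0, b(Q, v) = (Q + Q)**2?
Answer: 13810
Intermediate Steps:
b(Q, v) = 4*Q**2 (b(Q, v) = (2*Q)**2 = 4*Q**2)
g = 9 (g = -3 + ((4*(-1)**2)*3 + 0) = -3 + ((4*1)*3 + 0) = -3 + (4*3 + 0) = -3 + (12 + 0) = -3 + 12 = 9)
418 + B*g = 418 + 1488*9 = 418 + 13392 = 13810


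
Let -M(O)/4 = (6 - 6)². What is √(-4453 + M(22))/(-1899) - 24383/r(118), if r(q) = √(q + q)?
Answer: -24383*√59/118 - I*√4453/1899 ≈ -1587.2 - 0.03514*I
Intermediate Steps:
M(O) = 0 (M(O) = -4*(6 - 6)² = -4*0² = -4*0 = 0)
r(q) = √2*√q (r(q) = √(2*q) = √2*√q)
√(-4453 + M(22))/(-1899) - 24383/r(118) = √(-4453 + 0)/(-1899) - 24383*√59/118 = √(-4453)*(-1/1899) - 24383*√59/118 = (I*√4453)*(-1/1899) - 24383*√59/118 = -I*√4453/1899 - 24383*√59/118 = -24383*√59/118 - I*√4453/1899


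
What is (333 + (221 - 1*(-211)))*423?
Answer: 323595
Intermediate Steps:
(333 + (221 - 1*(-211)))*423 = (333 + (221 + 211))*423 = (333 + 432)*423 = 765*423 = 323595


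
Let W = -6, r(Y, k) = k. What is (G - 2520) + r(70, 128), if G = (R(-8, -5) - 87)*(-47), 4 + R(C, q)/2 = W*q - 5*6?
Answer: 2073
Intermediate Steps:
R(C, q) = -68 - 12*q (R(C, q) = -8 + 2*(-6*q - 5*6) = -8 + 2*(-6*q - 30) = -8 + 2*(-30 - 6*q) = -8 + (-60 - 12*q) = -68 - 12*q)
G = 4465 (G = ((-68 - 12*(-5)) - 87)*(-47) = ((-68 + 60) - 87)*(-47) = (-8 - 87)*(-47) = -95*(-47) = 4465)
(G - 2520) + r(70, 128) = (4465 - 2520) + 128 = 1945 + 128 = 2073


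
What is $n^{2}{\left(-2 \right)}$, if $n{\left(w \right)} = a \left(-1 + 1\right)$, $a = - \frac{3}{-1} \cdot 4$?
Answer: $0$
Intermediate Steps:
$a = 12$ ($a = \left(-3\right) \left(-1\right) 4 = 3 \cdot 4 = 12$)
$n{\left(w \right)} = 0$ ($n{\left(w \right)} = 12 \left(-1 + 1\right) = 12 \cdot 0 = 0$)
$n^{2}{\left(-2 \right)} = 0^{2} = 0$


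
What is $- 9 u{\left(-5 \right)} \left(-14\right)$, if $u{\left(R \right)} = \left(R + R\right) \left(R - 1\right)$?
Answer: $7560$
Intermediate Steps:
$u{\left(R \right)} = 2 R \left(-1 + R\right)$
$- 9 u{\left(-5 \right)} \left(-14\right) = - 9 \cdot 2 \left(-5\right) \left(-1 - 5\right) \left(-14\right) = - 9 \cdot 2 \left(-5\right) \left(-6\right) \left(-14\right) = \left(-9\right) 60 \left(-14\right) = \left(-540\right) \left(-14\right) = 7560$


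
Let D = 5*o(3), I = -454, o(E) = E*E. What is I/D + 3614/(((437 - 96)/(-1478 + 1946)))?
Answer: 75956026/15345 ≈ 4949.9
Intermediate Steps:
o(E) = E²
D = 45 (D = 5*3² = 5*9 = 45)
I/D + 3614/(((437 - 96)/(-1478 + 1946))) = -454/45 + 3614/(((437 - 96)/(-1478 + 1946))) = -454*1/45 + 3614/((341/468)) = -454/45 + 3614/((341*(1/468))) = -454/45 + 3614/(341/468) = -454/45 + 3614*(468/341) = -454/45 + 1691352/341 = 75956026/15345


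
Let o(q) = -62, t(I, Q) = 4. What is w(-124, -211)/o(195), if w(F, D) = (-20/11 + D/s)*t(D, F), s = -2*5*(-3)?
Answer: 2921/5115 ≈ 0.57107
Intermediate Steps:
s = 30 (s = -10*(-3) = 30)
w(F, D) = -80/11 + 2*D/15 (w(F, D) = (-20/11 + D/30)*4 = -80/11 + 2*D/15)
w(-124, -211)/o(195) = (-80/11 + (2/15)*(-211))/(-62) = (-80/11 - 422/15)*(-1/62) = -5842/165*(-1/62) = 2921/5115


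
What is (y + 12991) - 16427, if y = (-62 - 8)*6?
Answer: -3856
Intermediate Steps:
y = -420 (y = -70*6 = -420)
(y + 12991) - 16427 = (-420 + 12991) - 16427 = 12571 - 16427 = -3856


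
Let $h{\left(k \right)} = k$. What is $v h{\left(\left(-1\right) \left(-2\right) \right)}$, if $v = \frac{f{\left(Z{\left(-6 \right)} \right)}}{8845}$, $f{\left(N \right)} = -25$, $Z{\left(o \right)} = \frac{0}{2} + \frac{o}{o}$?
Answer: $- \frac{10}{1769} \approx -0.0056529$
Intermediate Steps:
$Z{\left(o \right)} = 1$ ($Z{\left(o \right)} = 0 \cdot \frac{1}{2} + 1 = 0 + 1 = 1$)
$v = - \frac{5}{1769}$ ($v = - \frac{25}{8845} = \left(-25\right) \frac{1}{8845} = - \frac{5}{1769} \approx -0.0028265$)
$v h{\left(\left(-1\right) \left(-2\right) \right)} = - \frac{5 \left(\left(-1\right) \left(-2\right)\right)}{1769} = \left(- \frac{5}{1769}\right) 2 = - \frac{10}{1769}$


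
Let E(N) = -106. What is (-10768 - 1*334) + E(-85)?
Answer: -11208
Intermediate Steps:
(-10768 - 1*334) + E(-85) = (-10768 - 1*334) - 106 = (-10768 - 334) - 106 = -11102 - 106 = -11208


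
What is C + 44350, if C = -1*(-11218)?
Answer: 55568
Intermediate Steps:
C = 11218
C + 44350 = 11218 + 44350 = 55568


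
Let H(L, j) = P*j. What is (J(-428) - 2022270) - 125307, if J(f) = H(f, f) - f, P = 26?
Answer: -2158277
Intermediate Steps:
H(L, j) = 26*j
J(f) = 25*f (J(f) = 26*f - f = 25*f)
(J(-428) - 2022270) - 125307 = (25*(-428) - 2022270) - 125307 = (-10700 - 2022270) - 125307 = -2032970 - 125307 = -2158277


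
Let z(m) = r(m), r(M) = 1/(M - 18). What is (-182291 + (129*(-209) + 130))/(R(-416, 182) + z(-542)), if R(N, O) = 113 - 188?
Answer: 117108320/42001 ≈ 2788.2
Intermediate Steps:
R(N, O) = -75
r(M) = 1/(-18 + M)
z(m) = 1/(-18 + m)
(-182291 + (129*(-209) + 130))/(R(-416, 182) + z(-542)) = (-182291 + (129*(-209) + 130))/(-75 + 1/(-18 - 542)) = (-182291 + (-26961 + 130))/(-75 + 1/(-560)) = (-182291 - 26831)/(-75 - 1/560) = -209122/(-42001/560) = -209122*(-560/42001) = 117108320/42001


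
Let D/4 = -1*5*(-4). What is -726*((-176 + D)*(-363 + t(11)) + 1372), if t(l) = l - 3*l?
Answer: -27829032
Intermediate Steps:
t(l) = -2*l
D = 80 (D = 4*(-1*5*(-4)) = 4*(-5*(-4)) = 4*20 = 80)
-726*((-176 + D)*(-363 + t(11)) + 1372) = -726*((-176 + 80)*(-363 - 2*11) + 1372) = -726*(-96*(-363 - 22) + 1372) = -726*(-96*(-385) + 1372) = -726*(36960 + 1372) = -726*38332 = -27829032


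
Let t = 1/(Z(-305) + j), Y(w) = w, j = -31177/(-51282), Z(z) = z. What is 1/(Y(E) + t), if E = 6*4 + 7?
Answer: 15609833/483853541 ≈ 0.032261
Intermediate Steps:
E = 31 (E = 24 + 7 = 31)
j = 31177/51282 (j = -31177*(-1/51282) = 31177/51282 ≈ 0.60795)
t = -51282/15609833 (t = 1/(-305 + 31177/51282) = 1/(-15609833/51282) = -51282/15609833 ≈ -0.0032852)
1/(Y(E) + t) = 1/(31 - 51282/15609833) = 1/(483853541/15609833) = 15609833/483853541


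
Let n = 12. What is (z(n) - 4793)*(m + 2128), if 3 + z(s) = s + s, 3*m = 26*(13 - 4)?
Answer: -10527032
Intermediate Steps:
m = 78 (m = (26*(13 - 4))/3 = (26*9)/3 = (1/3)*234 = 78)
z(s) = -3 + 2*s (z(s) = -3 + (s + s) = -3 + 2*s)
(z(n) - 4793)*(m + 2128) = ((-3 + 2*12) - 4793)*(78 + 2128) = ((-3 + 24) - 4793)*2206 = (21 - 4793)*2206 = -4772*2206 = -10527032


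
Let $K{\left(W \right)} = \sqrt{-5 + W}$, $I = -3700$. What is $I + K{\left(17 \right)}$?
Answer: $-3700 + 2 \sqrt{3} \approx -3696.5$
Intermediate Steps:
$I + K{\left(17 \right)} = -3700 + \sqrt{-5 + 17} = -3700 + \sqrt{12} = -3700 + 2 \sqrt{3}$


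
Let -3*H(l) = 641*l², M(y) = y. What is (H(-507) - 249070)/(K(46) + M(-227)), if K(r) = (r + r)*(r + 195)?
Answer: -55171873/21945 ≈ -2514.1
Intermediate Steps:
H(l) = -641*l²/3
K(r) = 2*r*(195 + r) (K(r) = (2*r)*(195 + r) = 2*r*(195 + r))
(H(-507) - 249070)/(K(46) + M(-227)) = (-641/3*(-507)² - 249070)/(2*46*(195 + 46) - 227) = (-641/3*257049 - 249070)/(2*46*241 - 227) = (-54922803 - 249070)/(22172 - 227) = -55171873/21945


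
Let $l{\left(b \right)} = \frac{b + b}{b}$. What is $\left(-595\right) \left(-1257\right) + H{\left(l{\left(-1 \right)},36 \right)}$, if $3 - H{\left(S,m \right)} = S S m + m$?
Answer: $747738$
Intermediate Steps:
$l{\left(b \right)} = 2$ ($l{\left(b \right)} = \frac{2 b}{b} = 2$)
$H{\left(S,m \right)} = 3 - m - m S^{2}$ ($H{\left(S,m \right)} = 3 - \left(S S m + m\right) = 3 - \left(S^{2} m + m\right) = 3 - \left(m S^{2} + m\right) = 3 - \left(m + m S^{2}\right) = 3 - m - m S^{2}$)
$\left(-595\right) \left(-1257\right) + H{\left(l{\left(-1 \right)},36 \right)} = \left(-595\right) \left(-1257\right) - \left(33 + 144\right) = 747915 - \left(33 + 144\right) = 747915 - 177 = 747738$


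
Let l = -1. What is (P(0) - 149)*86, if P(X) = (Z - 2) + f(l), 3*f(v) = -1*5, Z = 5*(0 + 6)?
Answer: -31648/3 ≈ -10549.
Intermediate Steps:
Z = 30 (Z = 5*6 = 30)
f(v) = -5/3 (f(v) = (-1*5)/3 = (1/3)*(-5) = -5/3)
P(X) = 79/3 (P(X) = (30 - 2) - 5/3 = 28 - 5/3 = 79/3)
(P(0) - 149)*86 = (79/3 - 149)*86 = -368/3*86 = -31648/3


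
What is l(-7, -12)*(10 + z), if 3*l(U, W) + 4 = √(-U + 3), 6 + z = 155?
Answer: -212 + 53*√10 ≈ -44.399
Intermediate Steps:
z = 149 (z = -6 + 155 = 149)
l(U, W) = -4/3 + √(3 - U)/3 (l(U, W) = -4/3 + √(-U + 3)/3 = -4/3 + √(3 - U)/3)
l(-7, -12)*(10 + z) = (-4/3 + √(3 - 1*(-7))/3)*(10 + 149) = (-4/3 + √(3 + 7)/3)*159 = (-4/3 + √10/3)*159 = -212 + 53*√10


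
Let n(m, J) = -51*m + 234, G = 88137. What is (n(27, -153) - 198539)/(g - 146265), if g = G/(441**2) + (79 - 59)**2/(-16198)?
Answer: 356598006219/261203586596 ≈ 1.3652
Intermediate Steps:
n(m, J) = 234 - 51*m
g = 1530443/3571659 (g = 88137/(441**2) + (79 - 59)**2/(-16198) = 88137/194481 + 20**2*(-1/16198) = 88137*(1/194481) + 400*(-1/16198) = 1399/3087 - 200/8099 = 1530443/3571659 ≈ 0.42850)
(n(27, -153) - 198539)/(g - 146265) = ((234 - 51*27) - 198539)/(1530443/3571659 - 146265) = ((234 - 1377) - 198539)/(-522407173192/3571659) = (-1143 - 198539)*(-3571659/522407173192) = -199682*(-3571659/522407173192) = 356598006219/261203586596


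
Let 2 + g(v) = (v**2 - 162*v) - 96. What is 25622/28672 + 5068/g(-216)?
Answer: 79813707/83507200 ≈ 0.95577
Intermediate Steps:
g(v) = -98 + v**2 - 162*v (g(v) = -2 + ((v**2 - 162*v) - 96) = -2 + (-96 + v**2 - 162*v) = -98 + v**2 - 162*v)
25622/28672 + 5068/g(-216) = 25622/28672 + 5068/(-98 + (-216)**2 - 162*(-216)) = 25622*(1/28672) + 5068/(-98 + 46656 + 34992) = 12811/14336 + 5068/81550 = 12811/14336 + 5068*(1/81550) = 12811/14336 + 362/5825 = 79813707/83507200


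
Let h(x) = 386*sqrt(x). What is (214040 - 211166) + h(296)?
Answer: 2874 + 772*sqrt(74) ≈ 9515.0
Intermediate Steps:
(214040 - 211166) + h(296) = (214040 - 211166) + 386*sqrt(296) = 2874 + 386*(2*sqrt(74)) = 2874 + 772*sqrt(74)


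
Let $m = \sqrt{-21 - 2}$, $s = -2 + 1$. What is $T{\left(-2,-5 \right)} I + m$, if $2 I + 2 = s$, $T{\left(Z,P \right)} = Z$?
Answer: $3 + i \sqrt{23} \approx 3.0 + 4.7958 i$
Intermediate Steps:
$s = -1$
$m = i \sqrt{23}$ ($m = \sqrt{-23} = i \sqrt{23} \approx 4.7958 i$)
$I = - \frac{3}{2}$ ($I = -1 + \frac{1}{2} \left(-1\right) = -1 - \frac{1}{2} = - \frac{3}{2} \approx -1.5$)
$T{\left(-2,-5 \right)} I + m = \left(-2\right) \left(- \frac{3}{2}\right) + i \sqrt{23} = 3 + i \sqrt{23}$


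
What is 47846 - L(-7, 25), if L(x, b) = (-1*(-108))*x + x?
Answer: 48609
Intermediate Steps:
L(x, b) = 109*x (L(x, b) = 108*x + x = 109*x)
47846 - L(-7, 25) = 47846 - 109*(-7) = 47846 - 1*(-763) = 47846 + 763 = 48609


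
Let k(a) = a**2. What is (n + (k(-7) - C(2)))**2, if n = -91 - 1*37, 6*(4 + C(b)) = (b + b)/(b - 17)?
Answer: 11377129/2025 ≈ 5618.3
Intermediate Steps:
C(b) = -4 + b/(3*(-17 + b)) (C(b) = -4 + ((b + b)/(b - 17))/6 = -4 + ((2*b)/(-17 + b))/6 = -4 + (2*b/(-17 + b))/6 = -4 + b/(3*(-17 + b)))
n = -128 (n = -91 - 37 = -128)
(n + (k(-7) - C(2)))**2 = (-128 + ((-7)**2 - (204 - 11*2)/(3*(-17 + 2))))**2 = (-128 + (49 - (204 - 22)/(3*(-15))))**2 = (-128 + (49 - (-1)*182/(3*15)))**2 = (-128 + (49 - 1*(-182/45)))**2 = (-128 + (49 + 182/45))**2 = (-128 + 2387/45)**2 = (-3373/45)**2 = 11377129/2025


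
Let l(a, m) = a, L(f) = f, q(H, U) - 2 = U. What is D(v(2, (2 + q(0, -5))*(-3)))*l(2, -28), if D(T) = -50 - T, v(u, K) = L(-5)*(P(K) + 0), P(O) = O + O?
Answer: -40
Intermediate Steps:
q(H, U) = 2 + U
P(O) = 2*O
v(u, K) = -10*K (v(u, K) = -5*(2*K + 0) = -10*K)
D(v(2, (2 + q(0, -5))*(-3)))*l(2, -28) = (-50 - (-10)*(2 + (2 - 5))*(-3))*2 = (-50 - (-10)*(2 - 3)*(-3))*2 = (-50 - (-10)*(-1*(-3)))*2 = (-50 - (-10)*3)*2 = (-50 - 1*(-30))*2 = (-50 + 30)*2 = -20*2 = -40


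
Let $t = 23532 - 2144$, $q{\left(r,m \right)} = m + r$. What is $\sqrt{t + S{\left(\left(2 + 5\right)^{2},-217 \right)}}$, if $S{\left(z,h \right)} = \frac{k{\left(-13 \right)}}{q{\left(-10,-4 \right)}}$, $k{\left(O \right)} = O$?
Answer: $\frac{\sqrt{4192230}}{14} \approx 146.25$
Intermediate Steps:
$t = 21388$ ($t = 23532 - 2144 = 21388$)
$S{\left(z,h \right)} = \frac{13}{14}$ ($S{\left(z,h \right)} = - \frac{13}{-4 - 10} = - \frac{13}{-14} = \left(-13\right) \left(- \frac{1}{14}\right) = \frac{13}{14}$)
$\sqrt{t + S{\left(\left(2 + 5\right)^{2},-217 \right)}} = \sqrt{21388 + \frac{13}{14}} = \sqrt{\frac{299445}{14}} = \frac{\sqrt{4192230}}{14}$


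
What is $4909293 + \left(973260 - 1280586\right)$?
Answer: $4601967$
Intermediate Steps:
$4909293 + \left(973260 - 1280586\right) = 4909293 - 307326 = 4601967$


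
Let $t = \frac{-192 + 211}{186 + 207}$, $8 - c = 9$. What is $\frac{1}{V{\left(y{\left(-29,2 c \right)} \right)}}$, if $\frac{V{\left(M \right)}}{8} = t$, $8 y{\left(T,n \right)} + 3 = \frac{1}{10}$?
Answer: $\frac{393}{152} \approx 2.5855$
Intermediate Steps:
$c = -1$ ($c = 8 - 9 = -1$)
$y{\left(T,n \right)} = - \frac{29}{80}$ ($y{\left(T,n \right)} = - \frac{3}{8} + \frac{1}{8 \cdot 10} = - \frac{3}{8} + \frac{1}{8} \cdot \frac{1}{10} = - \frac{3}{8} + \frac{1}{80} = - \frac{29}{80}$)
$t = \frac{19}{393} \approx 0.048346$
$V{\left(M \right)} = \frac{152}{393}$ ($V{\left(M \right)} = 8 \cdot \frac{19}{393} = \frac{152}{393}$)
$\frac{1}{V{\left(y{\left(-29,2 c \right)} \right)}} = \frac{1}{\frac{152}{393}} = \frac{393}{152}$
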